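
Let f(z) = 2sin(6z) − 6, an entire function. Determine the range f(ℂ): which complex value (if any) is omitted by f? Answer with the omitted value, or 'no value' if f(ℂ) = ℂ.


Little Picard bounds the complement of f(ℂ) to at most one point.
sin is entire and surjective onto ℂ: for every w ∈ ℂ, sin(ζ) = w has a solution ζ ∈ ℂ (e.g., via the complex inverse arcsin). With ζ = 6z this gives z = ζ/(6). Then 2·sin(6z) takes every value in 2·ℂ = ℂ, and adding -6 is a bijection of ℂ. So f is surjective and omits no value. (Note: only on the real line is sin bounded by [−1, 1].)

Omitted value: no value.


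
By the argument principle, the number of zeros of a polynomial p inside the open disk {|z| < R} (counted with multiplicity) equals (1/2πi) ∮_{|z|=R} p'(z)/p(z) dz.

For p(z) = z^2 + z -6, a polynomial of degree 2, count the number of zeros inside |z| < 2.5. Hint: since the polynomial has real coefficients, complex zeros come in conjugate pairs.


The zeros of p are: -3, 2.
Their magnitudes are: 3, 2.
Zeros with |z| < R = 2.5: 2.
Count = 1.
By the argument principle, (1/2πi) ∮_{|z|=R} p'(z)/p(z) dz equals exactly this count.

Number of zeros inside |z| < 2.5: 1.


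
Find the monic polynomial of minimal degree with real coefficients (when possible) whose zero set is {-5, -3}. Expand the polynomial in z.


The polynomial is p(z) = ∏_{α ∈ S} (z − α), where S = {-5, -3}.
Expanding the product yields: p(z) = z^2 + 8·z + 15.
The resulting polynomial has degree 2 and real coefficients as required.

p(z) = z^2 + 8·z + 15.


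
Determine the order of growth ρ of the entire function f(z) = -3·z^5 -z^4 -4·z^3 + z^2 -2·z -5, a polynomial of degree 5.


|f(z)| ≤ Σ|c_k|·r^k = O(r^5) as r → ∞. Polynomial growth is O(e^{r^ε}) for every ε > 0 (since r^5/e^{r^ε} → 0), so ρ ≤ ε for all ε > 0, i.e. ρ = 0. Every nonconstant polynomial has order 0.
Therefore ρ = 0.

Order ρ = 0.


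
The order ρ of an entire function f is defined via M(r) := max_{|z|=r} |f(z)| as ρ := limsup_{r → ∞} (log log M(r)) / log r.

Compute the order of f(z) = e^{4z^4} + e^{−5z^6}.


Each summand is entire of order 4 and 6 respectively (as in the single-exponential case). The order of a sum is at most the max of the orders, so ρ ≤ 6. For the lower bound: on |z|=r choose arg z so that -5z^6 is real positive; then |e^{-5z^6}| = e^{5r^6} while |e^{4z^4}| ≤ e^{4r^4} = o(e^{5r^6}). So |f| ≥ e^{5r^6}(1 − o(1)) and ρ ≥ 6. Hence ρ = max(4, 6) = 6.
Therefore ρ = 6.

Order ρ = 6.


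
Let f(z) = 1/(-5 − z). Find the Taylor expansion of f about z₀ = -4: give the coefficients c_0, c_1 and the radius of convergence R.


Let w = z − z₀, so z = z₀ + w.
Then -5 − z = -5 − (z₀ + w) = (-5 − z₀) − w = -1 − w.
f(z) = 1/(-1 − w) = (1/(-1)) · 1/(1 − w/(-1)) = Σ_{n≥0} w^n / (-1)^(n+1).
So c_n = 1/(-1)^(n+1):
  c_0 = 1/(-1)^1 = -1.
  c_1 = 1/(-1)^2 = 1.
The series is valid for |w/d| < 1, i.e. |z − z₀| < |d|.
Radius of convergence: R = |-5 − z₀| = |-1| = 1 (distance from z₀ to the singularity z = -5).

c_0 = -1, c_1 = 1; R = 1.


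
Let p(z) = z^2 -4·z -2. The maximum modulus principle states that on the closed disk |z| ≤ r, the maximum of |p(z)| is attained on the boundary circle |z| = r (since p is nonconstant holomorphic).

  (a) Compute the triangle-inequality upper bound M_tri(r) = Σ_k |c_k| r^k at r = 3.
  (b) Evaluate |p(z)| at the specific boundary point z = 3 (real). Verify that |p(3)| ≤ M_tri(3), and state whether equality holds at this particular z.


Coefficients: c_0 = -2, c_1 = -4, c_2 = 1. Radius r = 3.
Part (a). Triangle bound: M_tri(r) = Σ_k |c_k| r^k
  = |-2|·3^0 + |-4|·3^1 + |1|·3^2
  = 2 + 12 + 9 = 23.
This bounds M(r) := max_{|z|=r} |p(z)| from above; equality holds iff all terms c_k z^k can be made to align in phase at a single z on |z|=r.
Part (b). At z = 3 (real, on the circle |z| = r):
  p(3) = (-2)·3^0 + (-4)·3^1 + (1)·3^2 = -5.
  |p(3)| = 5.
Check: |p(3)| = 5 ≤ 23 = M_tri(3). ✓ Equality does not hold at z = 3 (the coefficients have mixed signs, so the terms do not all align in phase there).

M_tri(3) = 23; |p(3)| = 5; equality at z=3: no.


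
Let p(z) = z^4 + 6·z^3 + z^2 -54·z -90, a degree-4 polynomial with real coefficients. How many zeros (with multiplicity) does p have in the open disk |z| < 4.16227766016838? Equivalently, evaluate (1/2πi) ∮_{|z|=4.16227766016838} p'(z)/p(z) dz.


The zeros of p are: -3, 3, (-3 + 1i), (-3 - 1i).
Their magnitudes are: 3, 3, 3.162, 3.162.
Zeros with |z| < R = 4.16227766016838: -3, 3, (-3 + 1i), (-3 - 1i).
Count = 4.
By the argument principle, (1/2πi) ∮_{|z|=R} p'(z)/p(z) dz equals exactly this count.

Number of zeros inside |z| < 4.16227766016838: 4.


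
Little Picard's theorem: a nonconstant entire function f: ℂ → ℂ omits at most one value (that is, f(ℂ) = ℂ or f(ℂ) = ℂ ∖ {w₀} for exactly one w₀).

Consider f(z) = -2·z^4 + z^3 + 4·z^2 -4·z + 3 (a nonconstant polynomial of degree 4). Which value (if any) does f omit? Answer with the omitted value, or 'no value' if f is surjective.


Little Picard bounds the complement of f(ℂ) to at most one point.
For every w ∈ ℂ, the equation p(z) − w = 0 is a nonconstant polynomial in z and hence has at least one root by the fundamental theorem of algebra. So p is surjective onto ℂ, omitting no value.

Omitted value: no value.


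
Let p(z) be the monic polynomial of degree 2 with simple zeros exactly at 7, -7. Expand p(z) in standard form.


The polynomial is p(z) = ∏_{α ∈ S} (z − α), where S = {7, -7}.
Expanding the product yields: p(z) = z^2 -49.
The resulting polynomial has degree 2 and real coefficients as required.

p(z) = z^2 -49.


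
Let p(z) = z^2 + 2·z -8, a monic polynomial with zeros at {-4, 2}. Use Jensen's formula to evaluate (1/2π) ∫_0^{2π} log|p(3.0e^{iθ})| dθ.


Zeros: -4, 2; r = 3.0.
Inside |z| < r: 2. Outside (|z| ≥ r): -4.
p(0) = -8, so log|p(0)| = log(8) = 2.0794.
Apply Jensen: I(r) = log|p(0)| + Σ_k log(r/|z_k|), summed over zeros inside |z| < r.
  log(r/|z_k|) for z_k = 2: log(3.0/2) = 0.4055
  Outside zeros (-4) contribute nothing to the Jensen sum.
Sum over inside zeros: 0.4055.
I(r) = log|p(0)| + (inside sum) = 2.0794 + 0.4055 = 2.4849.
Note: since some zeros are outside |z| ≤ r, the simplified n·log(r) form does NOT apply — only the inside zeros contribute.

I(r) ≈ 2.4849.


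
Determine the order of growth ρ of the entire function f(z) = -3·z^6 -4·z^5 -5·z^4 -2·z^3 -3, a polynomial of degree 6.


|f(z)| ≤ Σ|c_k|·r^k = O(r^6) as r → ∞. Polynomial growth is O(e^{r^ε}) for every ε > 0 (since r^6/e^{r^ε} → 0), so ρ ≤ ε for all ε > 0, i.e. ρ = 0. Every nonconstant polynomial has order 0.
Therefore ρ = 0.

Order ρ = 0.


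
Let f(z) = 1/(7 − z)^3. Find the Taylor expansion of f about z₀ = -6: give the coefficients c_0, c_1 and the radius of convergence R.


Let w = z − z₀, so z = z₀ + w.
Then 7 − z = 7 − (z₀ + w) = (7 − z₀) − w = 13 − w.
f(z) = 1/(13 − w)^3 = (1/(13)^3) · (1 − w/(13))^{−3}.
By the binomial series (1−u)^{−3} = Σ_{n≥0} C(n+2, 2) u^n for |u|<1, with u = w/(13):
  c_n = C(n+2, 2) / (13)^(n+3).
  c_0 = 1/(13)^3 = 1/2197.
  c_1 = 3/(13)^4 = 3/28561.
The series is valid for |w/d| < 1, i.e. |z − z₀| < |d|.
Radius of convergence: R = |7 − z₀| = |13| = 13 (distance from z₀ to the singularity z = 7).

c_0 = 1/2197, c_1 = 3/28561; R = 13.


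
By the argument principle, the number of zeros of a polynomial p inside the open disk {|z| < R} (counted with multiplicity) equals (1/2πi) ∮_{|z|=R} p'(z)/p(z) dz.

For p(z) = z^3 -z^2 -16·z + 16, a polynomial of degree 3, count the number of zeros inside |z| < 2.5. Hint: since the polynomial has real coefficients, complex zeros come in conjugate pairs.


The zeros of p are: 4, 1, -4.
Their magnitudes are: 4, 1, 4.
Zeros with |z| < R = 2.5: 1.
Count = 1.
By the argument principle, (1/2πi) ∮_{|z|=R} p'(z)/p(z) dz equals exactly this count.

Number of zeros inside |z| < 2.5: 1.


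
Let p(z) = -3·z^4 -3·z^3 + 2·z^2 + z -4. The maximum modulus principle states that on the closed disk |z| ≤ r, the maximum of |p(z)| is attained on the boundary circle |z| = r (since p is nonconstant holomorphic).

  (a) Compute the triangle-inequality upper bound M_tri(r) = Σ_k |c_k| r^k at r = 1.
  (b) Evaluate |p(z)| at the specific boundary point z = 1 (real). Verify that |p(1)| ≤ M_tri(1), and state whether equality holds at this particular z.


Coefficients: c_0 = -4, c_1 = 1, c_2 = 2, c_3 = -3, c_4 = -3. Radius r = 1.
Part (a). Triangle bound: M_tri(r) = Σ_k |c_k| r^k
  = |-4|·1^0 + |1|·1^1 + |2|·1^2 + |-3|·1^3 + |-3|·1^4
  = 4 + 1 + 2 + 3 + 3 = 13.
This bounds M(r) := max_{|z|=r} |p(z)| from above; equality holds iff all terms c_k z^k can be made to align in phase at a single z on |z|=r.
Part (b). At z = 1 (real, on the circle |z| = r):
  p(1) = (-4)·1^0 + (1)·1^1 + (2)·1^2 + (-3)·1^3 + (-3)·1^4 = -7.
  |p(1)| = 7.
Check: |p(1)| = 7 ≤ 13 = M_tri(1). ✓ Equality does not hold at z = 1 (the coefficients have mixed signs, so the terms do not all align in phase there).

M_tri(1) = 13; |p(1)| = 7; equality at z=1: no.


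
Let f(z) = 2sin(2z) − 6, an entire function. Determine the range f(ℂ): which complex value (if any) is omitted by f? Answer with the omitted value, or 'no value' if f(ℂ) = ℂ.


Little Picard bounds the complement of f(ℂ) to at most one point.
sin is entire and surjective onto ℂ: for every w ∈ ℂ, sin(ζ) = w has a solution ζ ∈ ℂ (e.g., via the complex inverse arcsin). With ζ = 2z this gives z = ζ/(2). Then 2·sin(2z) takes every value in 2·ℂ = ℂ, and adding -6 is a bijection of ℂ. So f is surjective and omits no value. (Note: only on the real line is sin bounded by [−1, 1].)

Omitted value: no value.


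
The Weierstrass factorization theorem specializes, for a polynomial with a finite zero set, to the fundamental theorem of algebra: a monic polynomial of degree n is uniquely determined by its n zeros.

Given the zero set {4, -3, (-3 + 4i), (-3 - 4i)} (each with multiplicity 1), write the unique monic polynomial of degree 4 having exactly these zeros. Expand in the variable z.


The polynomial is p(z) = ∏_{α ∈ S} (z − α), where S = {4, -3, (-3 + 4i), (-3 - 4i)}.
Expanding the product yields: p(z) = z^4 + 5·z^3 + 7·z^2 -97·z -300.
Note conjugate pairs combine to real quadratics: (z − (-3+4i))(z − (-3−4i)) = z² + 6z + 25.
The resulting polynomial has degree 4 and real coefficients as required.

p(z) = z^4 + 5·z^3 + 7·z^2 -97·z -300.


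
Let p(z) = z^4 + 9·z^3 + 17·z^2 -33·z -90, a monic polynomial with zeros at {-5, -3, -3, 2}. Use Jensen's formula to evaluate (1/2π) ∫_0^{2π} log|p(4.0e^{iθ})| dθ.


Zeros: -5, -3, -3, 2; r = 4.0.
Inside |z| < r: -3, -3, 2. Outside (|z| ≥ r): -5.
p(0) = -90, so log|p(0)| = log(90) = 4.4998.
Apply Jensen: I(r) = log|p(0)| + Σ_k log(r/|z_k|), summed over zeros inside |z| < r.
  log(r/|z_k|) for z_k = -3: log(4.0/3) = 0.2877
  log(r/|z_k|) for z_k = -3: log(4.0/3) = 0.2877
  log(r/|z_k|) for z_k = 2: log(4.0/2) = 0.6931
  Outside zeros (-5) contribute nothing to the Jensen sum.
Sum over inside zeros: 1.2685.
I(r) = log|p(0)| + (inside sum) = 4.4998 + 1.2685 = 5.7683.
Note: since some zeros are outside |z| ≤ r, the simplified n·log(r) form does NOT apply — only the inside zeros contribute.

I(r) ≈ 5.7683.


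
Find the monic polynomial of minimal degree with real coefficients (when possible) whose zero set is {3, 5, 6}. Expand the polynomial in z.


The polynomial is p(z) = ∏_{α ∈ S} (z − α), where S = {3, 5, 6}.
Expanding the product yields: p(z) = z^3 -14·z^2 + 63·z -90.
The resulting polynomial has degree 3 and real coefficients as required.

p(z) = z^3 -14·z^2 + 63·z -90.


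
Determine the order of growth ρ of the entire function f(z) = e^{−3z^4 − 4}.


|e^{−3z^4 − 4}| = e^{Re(-3·z^4) + -4} ≤ e^{3|z|^4 + -4} = e^{3r^4 + -4} on |z| = r, so ρ ≤ 4. Choosing z on |z|=r so that -3·z^4 is real positive (always possible by picking arg z appropriately) gives |f(z)| = e^{3r^4 + -4}, matching the bound. The additive constant -4 does not affect log log M(r) ~ 4·log r. Hence ρ = 4.
Therefore ρ = 4.

Order ρ = 4.


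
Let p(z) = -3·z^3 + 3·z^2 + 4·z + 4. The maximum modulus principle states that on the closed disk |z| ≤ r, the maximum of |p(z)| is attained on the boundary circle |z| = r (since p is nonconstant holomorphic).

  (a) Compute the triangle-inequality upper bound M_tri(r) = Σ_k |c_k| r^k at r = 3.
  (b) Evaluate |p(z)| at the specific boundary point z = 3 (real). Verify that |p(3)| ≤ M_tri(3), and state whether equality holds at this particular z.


Coefficients: c_0 = 4, c_1 = 4, c_2 = 3, c_3 = -3. Radius r = 3.
Part (a). Triangle bound: M_tri(r) = Σ_k |c_k| r^k
  = |4|·3^0 + |4|·3^1 + |3|·3^2 + |-3|·3^3
  = 4 + 12 + 27 + 81 = 124.
This bounds M(r) := max_{|z|=r} |p(z)| from above; equality holds iff all terms c_k z^k can be made to align in phase at a single z on |z|=r.
Part (b). At z = 3 (real, on the circle |z| = r):
  p(3) = (4)·3^0 + (4)·3^1 + (3)·3^2 + (-3)·3^3 = -38.
  |p(3)| = 38.
Check: |p(3)| = 38 ≤ 124 = M_tri(3). ✓ Equality does not hold at z = 3 (the coefficients have mixed signs, so the terms do not all align in phase there).

M_tri(3) = 124; |p(3)| = 38; equality at z=3: no.


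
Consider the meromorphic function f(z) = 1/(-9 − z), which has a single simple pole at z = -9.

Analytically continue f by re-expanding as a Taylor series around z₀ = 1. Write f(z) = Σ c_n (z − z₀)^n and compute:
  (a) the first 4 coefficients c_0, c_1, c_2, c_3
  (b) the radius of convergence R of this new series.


Let w = z − z₀, so z = z₀ + w.
Then -9 − z = -9 − (z₀ + w) = (-9 − z₀) − w = -10 − w.
f(z) = 1/(-10 − w) = (1/(-10)) · 1/(1 − w/(-10)) = Σ_{n≥0} w^n / (-10)^(n+1).
So c_n = 1/(-10)^(n+1):
  c_0 = 1/(-10)^1 = -1/10.
  c_1 = 1/(-10)^2 = 1/100.
  c_2 = 1/(-10)^3 = -1/1000.
  c_3 = 1/(-10)^4 = 1/10000.
The series is valid for |w/d| < 1, i.e. |z − z₀| < |d|.
Radius of convergence: R = |-9 − z₀| = |-10| = 10 (distance from z₀ to the singularity z = -9).

c_0 = -1/10, c_1 = 1/100, c_2 = -1/1000, c_3 = 1/10000; R = 10.


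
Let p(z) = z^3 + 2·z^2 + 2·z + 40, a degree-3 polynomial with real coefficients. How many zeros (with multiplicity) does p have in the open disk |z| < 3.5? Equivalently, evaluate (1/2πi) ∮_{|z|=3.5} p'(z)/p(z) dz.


The zeros of p are: (1 + 3i), (1 - 3i), -4.
Their magnitudes are: 3.162, 3.162, 4.
Zeros with |z| < R = 3.5: (1 + 3i), (1 - 3i).
Count = 2.
By the argument principle, (1/2πi) ∮_{|z|=R} p'(z)/p(z) dz equals exactly this count.

Number of zeros inside |z| < 3.5: 2.


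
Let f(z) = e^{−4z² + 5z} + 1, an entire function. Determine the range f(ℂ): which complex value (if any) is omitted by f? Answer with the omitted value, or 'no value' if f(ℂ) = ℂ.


Little Picard bounds the complement of f(ℂ) to at most one point.
The exponent g(z) = −4z² + 5z is a nonconstant polynomial, hence surjective onto ℂ. So e^{g(z)} takes every value in {e^w : w ∈ ℂ} = ℂ ∖ {0}. Adding 1 shifts the range to ℂ ∖ {1}. f omits exactly 1.

Omitted value: 1.


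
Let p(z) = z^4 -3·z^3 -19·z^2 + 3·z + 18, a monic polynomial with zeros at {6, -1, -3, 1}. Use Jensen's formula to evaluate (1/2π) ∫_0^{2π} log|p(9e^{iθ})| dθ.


Zeros: -3, -1, 1, 6; r = 9.
Inside |z| < r: -3, -1, 1, 6. Outside (|z| ≥ r): ∅.
p(0) = 18, so log|p(0)| = log(18) = 2.8904.
Apply Jensen: I(r) = log|p(0)| + Σ_k log(r/|z_k|), summed over zeros inside |z| < r.
  log(r/|z_k|) for z_k = 6: log(9/6) = 0.4055
  log(r/|z_k|) for z_k = -1: log(9/1) = 2.1972
  log(r/|z_k|) for z_k = -3: log(9/3) = 1.0986
  log(r/|z_k|) for z_k = 1: log(9/1) = 2.1972
Sum over inside zeros: 5.8985.
I(r) = log|p(0)| + (inside sum) = 2.8904 + 5.8985 = 8.7889.
Closed form (all zeros inside, monic): I(r) = n·log(r) = 4·log(9) = 8.7889. ✓

I(r) ≈ 8.7889.


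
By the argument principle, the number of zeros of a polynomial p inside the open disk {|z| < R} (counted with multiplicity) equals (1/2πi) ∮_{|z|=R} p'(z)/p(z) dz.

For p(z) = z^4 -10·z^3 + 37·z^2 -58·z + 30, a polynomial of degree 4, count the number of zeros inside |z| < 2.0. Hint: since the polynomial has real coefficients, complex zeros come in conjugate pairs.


The zeros of p are: 1, 3, (3 + 1i), (3 - 1i).
Their magnitudes are: 1, 3, 3.162, 3.162.
Zeros with |z| < R = 2.0: 1.
Count = 1.
By the argument principle, (1/2πi) ∮_{|z|=R} p'(z)/p(z) dz equals exactly this count.

Number of zeros inside |z| < 2.0: 1.


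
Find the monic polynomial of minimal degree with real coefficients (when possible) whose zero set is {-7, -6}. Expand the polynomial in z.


The polynomial is p(z) = ∏_{α ∈ S} (z − α), where S = {-7, -6}.
Expanding the product yields: p(z) = z^2 + 13·z + 42.
The resulting polynomial has degree 2 and real coefficients as required.

p(z) = z^2 + 13·z + 42.


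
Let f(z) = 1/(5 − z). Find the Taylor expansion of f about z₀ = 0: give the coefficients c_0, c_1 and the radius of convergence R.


Let w = z − z₀, so z = z₀ + w.
Then 5 − z = 5 − (z₀ + w) = (5 − z₀) − w = 5 − w.
f(z) = 1/(5 − w) = (1/(5)) · 1/(1 − w/(5)) = Σ_{n≥0} w^n / (5)^(n+1).
So c_n = 1/(5)^(n+1):
  c_0 = 1/(5)^1 = 1/5.
  c_1 = 1/(5)^2 = 1/25.
The series is valid for |w/d| < 1, i.e. |z − z₀| < |d|.
Radius of convergence: R = |5 − z₀| = |5| = 5 (distance from z₀ to the singularity z = 5).

c_0 = 1/5, c_1 = 1/25; R = 5.


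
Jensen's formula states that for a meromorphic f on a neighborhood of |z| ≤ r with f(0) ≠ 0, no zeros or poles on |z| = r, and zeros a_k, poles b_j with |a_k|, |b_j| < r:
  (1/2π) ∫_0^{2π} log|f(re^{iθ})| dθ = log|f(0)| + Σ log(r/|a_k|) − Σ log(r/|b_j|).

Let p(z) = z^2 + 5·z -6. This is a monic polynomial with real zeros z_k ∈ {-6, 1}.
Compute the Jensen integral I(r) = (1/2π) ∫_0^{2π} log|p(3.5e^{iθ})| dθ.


Zeros: -6, 1; r = 3.5.
Inside |z| < r: 1. Outside (|z| ≥ r): -6.
p(0) = -6, so log|p(0)| = log(6) = 1.7918.
Apply Jensen: I(r) = log|p(0)| + Σ_k log(r/|z_k|), summed over zeros inside |z| < r.
  log(r/|z_k|) for z_k = 1: log(3.5/1) = 1.2528
  Outside zeros (-6) contribute nothing to the Jensen sum.
Sum over inside zeros: 1.2528.
I(r) = log|p(0)| + (inside sum) = 1.7918 + 1.2528 = 3.0445.
Note: since some zeros are outside |z| ≤ r, the simplified n·log(r) form does NOT apply — only the inside zeros contribute.

I(r) ≈ 3.0445.


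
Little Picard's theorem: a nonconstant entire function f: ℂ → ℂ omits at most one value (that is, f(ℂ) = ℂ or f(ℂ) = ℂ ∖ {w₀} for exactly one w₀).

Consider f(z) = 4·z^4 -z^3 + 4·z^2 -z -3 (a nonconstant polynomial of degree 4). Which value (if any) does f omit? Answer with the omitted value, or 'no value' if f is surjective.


Little Picard bounds the complement of f(ℂ) to at most one point.
For every w ∈ ℂ, the equation p(z) − w = 0 is a nonconstant polynomial in z and hence has at least one root by the fundamental theorem of algebra. So p is surjective onto ℂ, omitting no value.

Omitted value: no value.


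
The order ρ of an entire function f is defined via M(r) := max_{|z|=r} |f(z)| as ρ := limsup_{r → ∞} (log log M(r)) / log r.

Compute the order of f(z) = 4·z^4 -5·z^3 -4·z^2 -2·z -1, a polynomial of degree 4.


|f(z)| ≤ Σ|c_k|·r^k = O(r^4) as r → ∞. Polynomial growth is O(e^{r^ε}) for every ε > 0 (since r^4/e^{r^ε} → 0), so ρ ≤ ε for all ε > 0, i.e. ρ = 0. Every nonconstant polynomial has order 0.
Therefore ρ = 0.

Order ρ = 0.


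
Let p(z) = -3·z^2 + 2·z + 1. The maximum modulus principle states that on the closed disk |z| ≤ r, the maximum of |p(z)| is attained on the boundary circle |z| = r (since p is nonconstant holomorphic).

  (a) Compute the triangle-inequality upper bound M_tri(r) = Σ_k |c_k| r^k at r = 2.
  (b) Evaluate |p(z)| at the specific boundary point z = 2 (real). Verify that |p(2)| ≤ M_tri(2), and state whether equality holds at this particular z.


Coefficients: c_0 = 1, c_1 = 2, c_2 = -3. Radius r = 2.
Part (a). Triangle bound: M_tri(r) = Σ_k |c_k| r^k
  = |1|·2^0 + |2|·2^1 + |-3|·2^2
  = 1 + 4 + 12 = 17.
This bounds M(r) := max_{|z|=r} |p(z)| from above; equality holds iff all terms c_k z^k can be made to align in phase at a single z on |z|=r.
Part (b). At z = 2 (real, on the circle |z| = r):
  p(2) = (1)·2^0 + (2)·2^1 + (-3)·2^2 = -7.
  |p(2)| = 7.
Check: |p(2)| = 7 ≤ 17 = M_tri(2). ✓ Equality does not hold at z = 2 (the coefficients have mixed signs, so the terms do not all align in phase there).

M_tri(2) = 17; |p(2)| = 7; equality at z=2: no.


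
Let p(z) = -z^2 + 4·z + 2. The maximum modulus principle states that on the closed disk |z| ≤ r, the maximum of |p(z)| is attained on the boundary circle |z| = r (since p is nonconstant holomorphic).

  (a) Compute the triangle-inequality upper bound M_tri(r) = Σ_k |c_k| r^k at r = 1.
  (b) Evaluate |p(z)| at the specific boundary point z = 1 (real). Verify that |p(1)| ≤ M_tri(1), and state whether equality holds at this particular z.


Coefficients: c_0 = 2, c_1 = 4, c_2 = -1. Radius r = 1.
Part (a). Triangle bound: M_tri(r) = Σ_k |c_k| r^k
  = |2|·1^0 + |4|·1^1 + |-1|·1^2
  = 2 + 4 + 1 = 7.
This bounds M(r) := max_{|z|=r} |p(z)| from above; equality holds iff all terms c_k z^k can be made to align in phase at a single z on |z|=r.
Part (b). At z = 1 (real, on the circle |z| = r):
  p(1) = (2)·1^0 + (4)·1^1 + (-1)·1^2 = 5.
  |p(1)| = 5.
Check: |p(1)| = 5 ≤ 7 = M_tri(1). ✓ Equality does not hold at z = 1 (the coefficients have mixed signs, so the terms do not all align in phase there).

M_tri(1) = 7; |p(1)| = 5; equality at z=1: no.


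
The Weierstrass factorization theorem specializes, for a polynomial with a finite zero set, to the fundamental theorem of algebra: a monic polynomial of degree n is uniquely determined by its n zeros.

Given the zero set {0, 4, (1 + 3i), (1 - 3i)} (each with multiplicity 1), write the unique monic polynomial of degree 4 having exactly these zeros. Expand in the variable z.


The polynomial is p(z) = ∏_{α ∈ S} (z − α), where S = {0, 4, (1 + 3i), (1 - 3i)}.
Expanding the product yields: p(z) = z^4 -6·z^3 + 18·z^2 -40·z.
Note conjugate pairs combine to real quadratics: (z − (1+3i))(z − (1−3i)) = z² − 2z + 10.
The resulting polynomial has degree 4 and real coefficients as required.

p(z) = z^4 -6·z^3 + 18·z^2 -40·z.


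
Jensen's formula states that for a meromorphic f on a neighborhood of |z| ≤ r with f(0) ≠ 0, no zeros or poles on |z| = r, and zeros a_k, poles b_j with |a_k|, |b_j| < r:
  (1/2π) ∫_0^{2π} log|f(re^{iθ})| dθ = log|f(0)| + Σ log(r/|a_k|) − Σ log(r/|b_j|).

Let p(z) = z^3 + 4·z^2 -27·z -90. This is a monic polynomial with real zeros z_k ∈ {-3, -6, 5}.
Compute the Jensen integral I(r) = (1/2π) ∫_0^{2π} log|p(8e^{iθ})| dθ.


Zeros: -6, -3, 5; r = 8.
Inside |z| < r: -6, -3, 5. Outside (|z| ≥ r): ∅.
p(0) = -90, so log|p(0)| = log(90) = 4.4998.
Apply Jensen: I(r) = log|p(0)| + Σ_k log(r/|z_k|), summed over zeros inside |z| < r.
  log(r/|z_k|) for z_k = -3: log(8/3) = 0.9808
  log(r/|z_k|) for z_k = -6: log(8/6) = 0.2877
  log(r/|z_k|) for z_k = 5: log(8/5) = 0.4700
Sum over inside zeros: 1.7385.
I(r) = log|p(0)| + (inside sum) = 4.4998 + 1.7385 = 6.2383.
Closed form (all zeros inside, monic): I(r) = n·log(r) = 3·log(8) = 6.2383. ✓

I(r) ≈ 6.2383.


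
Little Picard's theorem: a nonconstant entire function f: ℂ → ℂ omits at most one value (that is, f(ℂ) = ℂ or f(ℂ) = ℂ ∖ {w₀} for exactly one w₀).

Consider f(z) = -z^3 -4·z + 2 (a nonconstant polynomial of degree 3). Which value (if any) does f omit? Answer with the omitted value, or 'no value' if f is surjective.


Little Picard bounds the complement of f(ℂ) to at most one point.
For every w ∈ ℂ, the equation p(z) − w = 0 is a nonconstant polynomial in z and hence has at least one root by the fundamental theorem of algebra. So p is surjective onto ℂ, omitting no value.

Omitted value: no value.


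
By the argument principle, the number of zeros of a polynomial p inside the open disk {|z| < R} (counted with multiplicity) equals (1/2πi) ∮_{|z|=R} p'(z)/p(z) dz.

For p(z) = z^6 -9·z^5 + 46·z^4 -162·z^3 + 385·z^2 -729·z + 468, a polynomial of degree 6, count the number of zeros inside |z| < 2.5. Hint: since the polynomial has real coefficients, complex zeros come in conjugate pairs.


The zeros of p are: (2 + 3i), (2 - 3i), 1, (0 + 3i), (0 - 3i), 4.
Their magnitudes are: 3.606, 3.606, 1, 3, 3, 4.
Zeros with |z| < R = 2.5: 1.
Count = 1.
By the argument principle, (1/2πi) ∮_{|z|=R} p'(z)/p(z) dz equals exactly this count.

Number of zeros inside |z| < 2.5: 1.


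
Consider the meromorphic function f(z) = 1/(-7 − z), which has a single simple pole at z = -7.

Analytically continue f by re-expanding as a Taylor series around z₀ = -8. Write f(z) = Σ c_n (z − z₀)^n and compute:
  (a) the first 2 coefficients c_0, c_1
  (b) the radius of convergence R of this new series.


Let w = z − z₀, so z = z₀ + w.
Then -7 − z = -7 − (z₀ + w) = (-7 − z₀) − w = 1 − w.
f(z) = 1/(1 − w) = (1/(1)) · 1/(1 − w/(1)) = Σ_{n≥0} w^n / (1)^(n+1).
So c_n = 1/(1)^(n+1):
  c_0 = 1/(1)^1 = 1.
  c_1 = 1/(1)^2 = 1.
The series is valid for |w/d| < 1, i.e. |z − z₀| < |d|.
Radius of convergence: R = |-7 − z₀| = |1| = 1 (distance from z₀ to the singularity z = -7).

c_0 = 1, c_1 = 1; R = 1.


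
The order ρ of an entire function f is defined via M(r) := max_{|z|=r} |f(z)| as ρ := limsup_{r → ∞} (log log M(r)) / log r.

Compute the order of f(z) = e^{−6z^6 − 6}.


|e^{−6z^6 − 6}| = e^{Re(-6·z^6) + -6} ≤ e^{6|z|^6 + -6} = e^{6r^6 + -6} on |z| = r, so ρ ≤ 6. Choosing z on |z|=r so that -6·z^6 is real positive (always possible by picking arg z appropriately) gives |f(z)| = e^{6r^6 + -6}, matching the bound. The additive constant -6 does not affect log log M(r) ~ 6·log r. Hence ρ = 6.
Therefore ρ = 6.

Order ρ = 6.


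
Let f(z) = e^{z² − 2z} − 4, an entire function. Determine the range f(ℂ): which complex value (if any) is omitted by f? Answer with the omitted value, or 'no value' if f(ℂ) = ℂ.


Little Picard bounds the complement of f(ℂ) to at most one point.
The exponent g(z) = z² − 2z is a nonconstant polynomial, hence surjective onto ℂ. So e^{g(z)} takes every value in {e^w : w ∈ ℂ} = ℂ ∖ {0}. Adding -4 shifts the range to ℂ ∖ {-4}. f omits exactly -4.

Omitted value: -4.


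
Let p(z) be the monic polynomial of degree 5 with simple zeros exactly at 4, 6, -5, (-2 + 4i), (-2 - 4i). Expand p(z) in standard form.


The polynomial is p(z) = ∏_{α ∈ S} (z − α), where S = {4, 6, -5, (-2 + 4i), (-2 - 4i)}.
Expanding the product yields: p(z) = z^5 -z^4 -26·z^3 -84·z^2 -40·z + 2400.
Note conjugate pairs combine to real quadratics: (z − (-2+4i))(z − (-2−4i)) = z² + 4z + 20.
The resulting polynomial has degree 5 and real coefficients as required.

p(z) = z^5 -z^4 -26·z^3 -84·z^2 -40·z + 2400.


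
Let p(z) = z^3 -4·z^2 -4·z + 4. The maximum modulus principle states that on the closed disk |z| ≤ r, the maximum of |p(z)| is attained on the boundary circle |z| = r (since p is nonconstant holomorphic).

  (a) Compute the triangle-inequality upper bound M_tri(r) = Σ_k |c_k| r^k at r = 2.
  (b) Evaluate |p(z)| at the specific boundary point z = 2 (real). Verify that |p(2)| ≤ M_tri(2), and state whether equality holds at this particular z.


Coefficients: c_0 = 4, c_1 = -4, c_2 = -4, c_3 = 1. Radius r = 2.
Part (a). Triangle bound: M_tri(r) = Σ_k |c_k| r^k
  = |4|·2^0 + |-4|·2^1 + |-4|·2^2 + |1|·2^3
  = 4 + 8 + 16 + 8 = 36.
This bounds M(r) := max_{|z|=r} |p(z)| from above; equality holds iff all terms c_k z^k can be made to align in phase at a single z on |z|=r.
Part (b). At z = 2 (real, on the circle |z| = r):
  p(2) = (4)·2^0 + (-4)·2^1 + (-4)·2^2 + (1)·2^3 = -12.
  |p(2)| = 12.
Check: |p(2)| = 12 ≤ 36 = M_tri(2). ✓ Equality does not hold at z = 2 (the coefficients have mixed signs, so the terms do not all align in phase there).

M_tri(2) = 36; |p(2)| = 12; equality at z=2: no.


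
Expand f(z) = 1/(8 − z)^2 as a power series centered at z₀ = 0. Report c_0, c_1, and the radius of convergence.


Let w = z − z₀, so z = z₀ + w.
Then 8 − z = 8 − (z₀ + w) = (8 − z₀) − w = 8 − w.
f(z) = 1/(8 − w)^2 = (1/(8)^2) · (1 − w/(8))^{−2}.
By the binomial series (1−u)^{−2} = Σ_{n≥0} C(n+1, 1) u^n for |u|<1, with u = w/(8):
  c_n = C(n+1, 1) / (8)^(n+2).
  c_0 = 1/(8)^2 = 1/64.
  c_1 = 2/(8)^3 = 1/256.
The series is valid for |w/d| < 1, i.e. |z − z₀| < |d|.
Radius of convergence: R = |8 − z₀| = |8| = 8 (distance from z₀ to the singularity z = 8).

c_0 = 1/64, c_1 = 1/256; R = 8.


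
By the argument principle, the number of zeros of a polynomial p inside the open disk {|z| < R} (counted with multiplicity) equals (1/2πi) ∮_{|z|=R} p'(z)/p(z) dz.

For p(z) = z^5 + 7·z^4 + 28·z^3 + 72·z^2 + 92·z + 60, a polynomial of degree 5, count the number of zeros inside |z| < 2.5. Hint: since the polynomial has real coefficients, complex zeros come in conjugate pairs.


The zeros of p are: (-1 + 1i), (-1 - 1i), -3, (-1 + 3i), (-1 - 3i).
Their magnitudes are: 1.414, 1.414, 3, 3.162, 3.162.
Zeros with |z| < R = 2.5: (-1 + 1i), (-1 - 1i).
Count = 2.
By the argument principle, (1/2πi) ∮_{|z|=R} p'(z)/p(z) dz equals exactly this count.

Number of zeros inside |z| < 2.5: 2.


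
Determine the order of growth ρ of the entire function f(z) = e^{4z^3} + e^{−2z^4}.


Each summand is entire of order 3 and 4 respectively (as in the single-exponential case). The order of a sum is at most the max of the orders, so ρ ≤ 4. For the lower bound: on |z|=r choose arg z so that -2z^4 is real positive; then |e^{-2z^4}| = e^{2r^4} while |e^{4z^3}| ≤ e^{4r^3} = o(e^{2r^4}). So |f| ≥ e^{2r^4}(1 − o(1)) and ρ ≥ 4. Hence ρ = max(3, 4) = 4.
Therefore ρ = 4.

Order ρ = 4.


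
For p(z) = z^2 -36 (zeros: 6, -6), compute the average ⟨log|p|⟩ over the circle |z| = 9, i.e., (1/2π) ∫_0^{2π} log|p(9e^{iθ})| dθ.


Zeros: -6, 6; r = 9.
Inside |z| < r: -6, 6. Outside (|z| ≥ r): ∅.
p(0) = -36, so log|p(0)| = log(36) = 3.5835.
Apply Jensen: I(r) = log|p(0)| + Σ_k log(r/|z_k|), summed over zeros inside |z| < r.
  log(r/|z_k|) for z_k = 6: log(9/6) = 0.4055
  log(r/|z_k|) for z_k = -6: log(9/6) = 0.4055
Sum over inside zeros: 0.8109.
I(r) = log|p(0)| + (inside sum) = 3.5835 + 0.8109 = 4.3944.
Closed form (all zeros inside, monic): I(r) = n·log(r) = 2·log(9) = 4.3944. ✓

I(r) ≈ 4.3944.


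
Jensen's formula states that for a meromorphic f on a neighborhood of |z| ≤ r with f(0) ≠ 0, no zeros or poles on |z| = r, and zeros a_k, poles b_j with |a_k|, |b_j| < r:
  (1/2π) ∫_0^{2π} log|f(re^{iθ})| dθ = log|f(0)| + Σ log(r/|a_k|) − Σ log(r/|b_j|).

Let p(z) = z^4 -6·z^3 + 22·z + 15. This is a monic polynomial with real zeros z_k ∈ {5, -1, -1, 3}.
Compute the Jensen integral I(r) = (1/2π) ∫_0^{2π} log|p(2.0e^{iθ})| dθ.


Zeros: -1, -1, 3, 5; r = 2.0.
Inside |z| < r: -1, -1. Outside (|z| ≥ r): 3, 5.
p(0) = 15, so log|p(0)| = log(15) = 2.7081.
Apply Jensen: I(r) = log|p(0)| + Σ_k log(r/|z_k|), summed over zeros inside |z| < r.
  log(r/|z_k|) for z_k = -1: log(2.0/1) = 0.6931
  log(r/|z_k|) for z_k = -1: log(2.0/1) = 0.6931
  Outside zeros (3, 5) contribute nothing to the Jensen sum.
Sum over inside zeros: 1.3863.
I(r) = log|p(0)| + (inside sum) = 2.7081 + 1.3863 = 4.0943.
Note: since some zeros are outside |z| ≤ r, the simplified n·log(r) form does NOT apply — only the inside zeros contribute.

I(r) ≈ 4.0943.


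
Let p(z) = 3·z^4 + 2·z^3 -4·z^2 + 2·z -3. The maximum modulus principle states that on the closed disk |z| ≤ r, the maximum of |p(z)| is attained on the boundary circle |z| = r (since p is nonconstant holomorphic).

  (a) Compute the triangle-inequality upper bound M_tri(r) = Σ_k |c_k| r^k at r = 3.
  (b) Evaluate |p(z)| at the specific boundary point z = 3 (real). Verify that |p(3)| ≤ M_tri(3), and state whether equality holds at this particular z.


Coefficients: c_0 = -3, c_1 = 2, c_2 = -4, c_3 = 2, c_4 = 3. Radius r = 3.
Part (a). Triangle bound: M_tri(r) = Σ_k |c_k| r^k
  = |-3|·3^0 + |2|·3^1 + |-4|·3^2 + |2|·3^3 + |3|·3^4
  = 3 + 6 + 36 + 54 + 243 = 342.
This bounds M(r) := max_{|z|=r} |p(z)| from above; equality holds iff all terms c_k z^k can be made to align in phase at a single z on |z|=r.
Part (b). At z = 3 (real, on the circle |z| = r):
  p(3) = (-3)·3^0 + (2)·3^1 + (-4)·3^2 + (2)·3^3 + (3)·3^4 = 264.
  |p(3)| = 264.
Check: |p(3)| = 264 ≤ 342 = M_tri(3). ✓ Equality does not hold at z = 3 (the coefficients have mixed signs, so the terms do not all align in phase there).

M_tri(3) = 342; |p(3)| = 264; equality at z=3: no.


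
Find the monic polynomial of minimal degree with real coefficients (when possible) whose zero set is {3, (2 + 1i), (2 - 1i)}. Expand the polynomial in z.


The polynomial is p(z) = ∏_{α ∈ S} (z − α), where S = {3, (2 + 1i), (2 - 1i)}.
Expanding the product yields: p(z) = z^3 -7·z^2 + 17·z -15.
Note conjugate pairs combine to real quadratics: (z − (2+1i))(z − (2−1i)) = z² − 4z + 5.
The resulting polynomial has degree 3 and real coefficients as required.

p(z) = z^3 -7·z^2 + 17·z -15.


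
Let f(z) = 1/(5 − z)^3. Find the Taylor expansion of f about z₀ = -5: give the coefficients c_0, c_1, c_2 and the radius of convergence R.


Let w = z − z₀, so z = z₀ + w.
Then 5 − z = 5 − (z₀ + w) = (5 − z₀) − w = 10 − w.
f(z) = 1/(10 − w)^3 = (1/(10)^3) · (1 − w/(10))^{−3}.
By the binomial series (1−u)^{−3} = Σ_{n≥0} C(n+2, 2) u^n for |u|<1, with u = w/(10):
  c_n = C(n+2, 2) / (10)^(n+3).
  c_0 = 1/(10)^3 = 1/1000.
  c_1 = 3/(10)^4 = 3/10000.
  c_2 = 6/(10)^5 = 3/50000.
The series is valid for |w/d| < 1, i.e. |z − z₀| < |d|.
Radius of convergence: R = |5 − z₀| = |10| = 10 (distance from z₀ to the singularity z = 5).

c_0 = 1/1000, c_1 = 3/10000, c_2 = 3/50000; R = 10.


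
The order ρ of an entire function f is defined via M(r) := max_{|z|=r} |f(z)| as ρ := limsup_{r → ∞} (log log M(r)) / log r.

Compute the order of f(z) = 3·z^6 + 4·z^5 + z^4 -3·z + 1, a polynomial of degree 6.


|f(z)| ≤ Σ|c_k|·r^k = O(r^6) as r → ∞. Polynomial growth is O(e^{r^ε}) for every ε > 0 (since r^6/e^{r^ε} → 0), so ρ ≤ ε for all ε > 0, i.e. ρ = 0. Every nonconstant polynomial has order 0.
Therefore ρ = 0.

Order ρ = 0.


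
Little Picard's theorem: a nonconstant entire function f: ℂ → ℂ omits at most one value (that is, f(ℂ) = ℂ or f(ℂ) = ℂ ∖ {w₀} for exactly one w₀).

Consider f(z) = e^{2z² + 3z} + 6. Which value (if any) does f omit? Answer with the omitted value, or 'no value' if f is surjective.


Little Picard bounds the complement of f(ℂ) to at most one point.
The exponent g(z) = 2z² + 3z is a nonconstant polynomial, hence surjective onto ℂ. So e^{g(z)} takes every value in {e^w : w ∈ ℂ} = ℂ ∖ {0}. Adding 6 shifts the range to ℂ ∖ {6}. f omits exactly 6.

Omitted value: 6.


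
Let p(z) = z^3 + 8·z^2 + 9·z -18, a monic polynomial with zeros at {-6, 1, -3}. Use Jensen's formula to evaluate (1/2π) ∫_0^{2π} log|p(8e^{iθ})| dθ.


Zeros: -6, -3, 1; r = 8.
Inside |z| < r: -6, -3, 1. Outside (|z| ≥ r): ∅.
p(0) = -18, so log|p(0)| = log(18) = 2.8904.
Apply Jensen: I(r) = log|p(0)| + Σ_k log(r/|z_k|), summed over zeros inside |z| < r.
  log(r/|z_k|) for z_k = -6: log(8/6) = 0.2877
  log(r/|z_k|) for z_k = 1: log(8/1) = 2.0794
  log(r/|z_k|) for z_k = -3: log(8/3) = 0.9808
Sum over inside zeros: 3.3480.
I(r) = log|p(0)| + (inside sum) = 2.8904 + 3.3480 = 6.2383.
Closed form (all zeros inside, monic): I(r) = n·log(r) = 3·log(8) = 6.2383. ✓

I(r) ≈ 6.2383.


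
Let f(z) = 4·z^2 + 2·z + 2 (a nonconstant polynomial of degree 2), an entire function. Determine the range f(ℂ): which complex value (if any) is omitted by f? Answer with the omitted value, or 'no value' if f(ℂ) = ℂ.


Little Picard bounds the complement of f(ℂ) to at most one point.
For every w ∈ ℂ, the equation p(z) − w = 0 is a nonconstant polynomial in z and hence has at least one root by the fundamental theorem of algebra. So p is surjective onto ℂ, omitting no value.

Omitted value: no value.


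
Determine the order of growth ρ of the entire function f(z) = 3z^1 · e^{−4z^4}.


M(r) = max_{|z|=r} |3|·|z|^1·|e^{−4z^4}| = 3·r^1 · e^{4r^4} (the factors attain their maxima compatibly on |z|=r). Then log M(r) = log 3 + 1·log r + 4r^4, dominated by the last term, so log log M(r) ~ 4·log r. The polynomial factor 3z^1 contributes only a log r term and does not affect the order. ρ = 4.
Therefore ρ = 4.

Order ρ = 4.


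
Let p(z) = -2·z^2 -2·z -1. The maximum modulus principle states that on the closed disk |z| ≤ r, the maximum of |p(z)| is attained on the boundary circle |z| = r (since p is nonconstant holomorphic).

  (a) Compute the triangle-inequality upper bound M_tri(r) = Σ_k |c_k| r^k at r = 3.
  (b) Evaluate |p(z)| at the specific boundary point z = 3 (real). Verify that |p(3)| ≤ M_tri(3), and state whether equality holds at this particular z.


Coefficients: c_0 = -1, c_1 = -2, c_2 = -2. Radius r = 3.
Part (a). Triangle bound: M_tri(r) = Σ_k |c_k| r^k
  = |-1|·3^0 + |-2|·3^1 + |-2|·3^2
  = 1 + 6 + 18 = 25.
This bounds M(r) := max_{|z|=r} |p(z)| from above; equality holds iff all terms c_k z^k can be made to align in phase at a single z on |z|=r.
Part (b). At z = 3 (real, on the circle |z| = r):
  p(3) = (-1)·3^0 + (-2)·3^1 + (-2)·3^2 = -25.
  |p(3)| = 25.
Since all nonzero coefficients share the same sign, |p(3)| = 25 = M_tri(3); the triangle bound is attained at z = 3, so in fact M(r) = 25.

M_tri(3) = 25; |p(3)| = 25; equality at z=3: yes.


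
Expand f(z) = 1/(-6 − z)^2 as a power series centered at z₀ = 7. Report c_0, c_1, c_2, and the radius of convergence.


Let w = z − z₀, so z = z₀ + w.
Then -6 − z = -6 − (z₀ + w) = (-6 − z₀) − w = -13 − w.
f(z) = 1/(-13 − w)^2 = (1/(-13)^2) · (1 − w/(-13))^{−2}.
By the binomial series (1−u)^{−2} = Σ_{n≥0} C(n+1, 1) u^n for |u|<1, with u = w/(-13):
  c_n = C(n+1, 1) / (-13)^(n+2).
  c_0 = 1/(-13)^2 = 1/169.
  c_1 = 2/(-13)^3 = -2/2197.
  c_2 = 3/(-13)^4 = 3/28561.
The series is valid for |w/d| < 1, i.e. |z − z₀| < |d|.
Radius of convergence: R = |-6 − z₀| = |-13| = 13 (distance from z₀ to the singularity z = -6).

c_0 = 1/169, c_1 = -2/2197, c_2 = 3/28561; R = 13.


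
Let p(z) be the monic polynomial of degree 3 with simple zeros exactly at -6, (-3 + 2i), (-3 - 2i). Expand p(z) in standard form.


The polynomial is p(z) = ∏_{α ∈ S} (z − α), where S = {-6, (-3 + 2i), (-3 - 2i)}.
Expanding the product yields: p(z) = z^3 + 12·z^2 + 49·z + 78.
Note conjugate pairs combine to real quadratics: (z − (-3+2i))(z − (-3−2i)) = z² + 6z + 13.
The resulting polynomial has degree 3 and real coefficients as required.

p(z) = z^3 + 12·z^2 + 49·z + 78.


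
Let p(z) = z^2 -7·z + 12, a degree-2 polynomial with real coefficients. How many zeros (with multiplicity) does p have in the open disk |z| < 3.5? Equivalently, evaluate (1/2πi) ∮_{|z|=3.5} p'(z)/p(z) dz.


The zeros of p are: 3, 4.
Their magnitudes are: 3, 4.
Zeros with |z| < R = 3.5: 3.
Count = 1.
By the argument principle, (1/2πi) ∮_{|z|=R} p'(z)/p(z) dz equals exactly this count.

Number of zeros inside |z| < 3.5: 1.


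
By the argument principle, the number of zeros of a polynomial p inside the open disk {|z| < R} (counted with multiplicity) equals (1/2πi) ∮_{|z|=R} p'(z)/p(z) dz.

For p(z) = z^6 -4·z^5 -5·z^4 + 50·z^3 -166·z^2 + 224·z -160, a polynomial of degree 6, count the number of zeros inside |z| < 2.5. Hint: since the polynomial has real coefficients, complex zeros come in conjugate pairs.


The zeros of p are: 4, (1 + 1i), (1 - 1i), -4, (1 + 2i), (1 - 2i).
Their magnitudes are: 4, 1.414, 1.414, 4, 2.236, 2.236.
Zeros with |z| < R = 2.5: (1 + 1i), (1 - 1i), (1 + 2i), (1 - 2i).
Count = 4.
By the argument principle, (1/2πi) ∮_{|z|=R} p'(z)/p(z) dz equals exactly this count.

Number of zeros inside |z| < 2.5: 4.
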